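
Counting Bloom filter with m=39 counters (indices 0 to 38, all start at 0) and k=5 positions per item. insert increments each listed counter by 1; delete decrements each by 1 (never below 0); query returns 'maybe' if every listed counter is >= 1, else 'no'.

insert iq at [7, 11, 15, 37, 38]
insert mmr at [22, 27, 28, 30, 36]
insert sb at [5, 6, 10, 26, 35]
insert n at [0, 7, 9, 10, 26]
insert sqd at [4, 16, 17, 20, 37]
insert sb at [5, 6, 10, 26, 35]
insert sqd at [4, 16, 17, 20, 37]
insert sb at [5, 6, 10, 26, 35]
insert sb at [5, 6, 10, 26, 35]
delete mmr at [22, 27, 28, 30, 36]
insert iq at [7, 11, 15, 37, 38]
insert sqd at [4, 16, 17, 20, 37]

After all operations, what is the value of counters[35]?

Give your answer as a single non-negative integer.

Step 1: insert iq at [7, 11, 15, 37, 38] -> counters=[0,0,0,0,0,0,0,1,0,0,0,1,0,0,0,1,0,0,0,0,0,0,0,0,0,0,0,0,0,0,0,0,0,0,0,0,0,1,1]
Step 2: insert mmr at [22, 27, 28, 30, 36] -> counters=[0,0,0,0,0,0,0,1,0,0,0,1,0,0,0,1,0,0,0,0,0,0,1,0,0,0,0,1,1,0,1,0,0,0,0,0,1,1,1]
Step 3: insert sb at [5, 6, 10, 26, 35] -> counters=[0,0,0,0,0,1,1,1,0,0,1,1,0,0,0,1,0,0,0,0,0,0,1,0,0,0,1,1,1,0,1,0,0,0,0,1,1,1,1]
Step 4: insert n at [0, 7, 9, 10, 26] -> counters=[1,0,0,0,0,1,1,2,0,1,2,1,0,0,0,1,0,0,0,0,0,0,1,0,0,0,2,1,1,0,1,0,0,0,0,1,1,1,1]
Step 5: insert sqd at [4, 16, 17, 20, 37] -> counters=[1,0,0,0,1,1,1,2,0,1,2,1,0,0,0,1,1,1,0,0,1,0,1,0,0,0,2,1,1,0,1,0,0,0,0,1,1,2,1]
Step 6: insert sb at [5, 6, 10, 26, 35] -> counters=[1,0,0,0,1,2,2,2,0,1,3,1,0,0,0,1,1,1,0,0,1,0,1,0,0,0,3,1,1,0,1,0,0,0,0,2,1,2,1]
Step 7: insert sqd at [4, 16, 17, 20, 37] -> counters=[1,0,0,0,2,2,2,2,0,1,3,1,0,0,0,1,2,2,0,0,2,0,1,0,0,0,3,1,1,0,1,0,0,0,0,2,1,3,1]
Step 8: insert sb at [5, 6, 10, 26, 35] -> counters=[1,0,0,0,2,3,3,2,0,1,4,1,0,0,0,1,2,2,0,0,2,0,1,0,0,0,4,1,1,0,1,0,0,0,0,3,1,3,1]
Step 9: insert sb at [5, 6, 10, 26, 35] -> counters=[1,0,0,0,2,4,4,2,0,1,5,1,0,0,0,1,2,2,0,0,2,0,1,0,0,0,5,1,1,0,1,0,0,0,0,4,1,3,1]
Step 10: delete mmr at [22, 27, 28, 30, 36] -> counters=[1,0,0,0,2,4,4,2,0,1,5,1,0,0,0,1,2,2,0,0,2,0,0,0,0,0,5,0,0,0,0,0,0,0,0,4,0,3,1]
Step 11: insert iq at [7, 11, 15, 37, 38] -> counters=[1,0,0,0,2,4,4,3,0,1,5,2,0,0,0,2,2,2,0,0,2,0,0,0,0,0,5,0,0,0,0,0,0,0,0,4,0,4,2]
Step 12: insert sqd at [4, 16, 17, 20, 37] -> counters=[1,0,0,0,3,4,4,3,0,1,5,2,0,0,0,2,3,3,0,0,3,0,0,0,0,0,5,0,0,0,0,0,0,0,0,4,0,5,2]
Final counters=[1,0,0,0,3,4,4,3,0,1,5,2,0,0,0,2,3,3,0,0,3,0,0,0,0,0,5,0,0,0,0,0,0,0,0,4,0,5,2] -> counters[35]=4

Answer: 4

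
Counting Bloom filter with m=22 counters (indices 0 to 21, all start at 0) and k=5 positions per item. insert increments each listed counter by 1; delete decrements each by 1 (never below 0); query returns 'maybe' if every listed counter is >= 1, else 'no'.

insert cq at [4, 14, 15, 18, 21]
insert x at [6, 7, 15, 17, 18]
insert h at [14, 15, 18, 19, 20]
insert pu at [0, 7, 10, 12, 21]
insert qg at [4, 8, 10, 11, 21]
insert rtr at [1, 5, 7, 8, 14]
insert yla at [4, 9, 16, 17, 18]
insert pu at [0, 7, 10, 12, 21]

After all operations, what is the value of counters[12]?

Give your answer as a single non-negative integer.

Answer: 2

Derivation:
Step 1: insert cq at [4, 14, 15, 18, 21] -> counters=[0,0,0,0,1,0,0,0,0,0,0,0,0,0,1,1,0,0,1,0,0,1]
Step 2: insert x at [6, 7, 15, 17, 18] -> counters=[0,0,0,0,1,0,1,1,0,0,0,0,0,0,1,2,0,1,2,0,0,1]
Step 3: insert h at [14, 15, 18, 19, 20] -> counters=[0,0,0,0,1,0,1,1,0,0,0,0,0,0,2,3,0,1,3,1,1,1]
Step 4: insert pu at [0, 7, 10, 12, 21] -> counters=[1,0,0,0,1,0,1,2,0,0,1,0,1,0,2,3,0,1,3,1,1,2]
Step 5: insert qg at [4, 8, 10, 11, 21] -> counters=[1,0,0,0,2,0,1,2,1,0,2,1,1,0,2,3,0,1,3,1,1,3]
Step 6: insert rtr at [1, 5, 7, 8, 14] -> counters=[1,1,0,0,2,1,1,3,2,0,2,1,1,0,3,3,0,1,3,1,1,3]
Step 7: insert yla at [4, 9, 16, 17, 18] -> counters=[1,1,0,0,3,1,1,3,2,1,2,1,1,0,3,3,1,2,4,1,1,3]
Step 8: insert pu at [0, 7, 10, 12, 21] -> counters=[2,1,0,0,3,1,1,4,2,1,3,1,2,0,3,3,1,2,4,1,1,4]
Final counters=[2,1,0,0,3,1,1,4,2,1,3,1,2,0,3,3,1,2,4,1,1,4] -> counters[12]=2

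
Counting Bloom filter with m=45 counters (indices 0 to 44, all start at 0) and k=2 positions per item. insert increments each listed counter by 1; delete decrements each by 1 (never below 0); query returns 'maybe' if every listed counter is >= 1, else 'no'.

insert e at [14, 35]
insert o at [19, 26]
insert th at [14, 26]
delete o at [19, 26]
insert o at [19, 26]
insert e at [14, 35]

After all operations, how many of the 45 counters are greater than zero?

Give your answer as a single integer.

Answer: 4

Derivation:
Step 1: insert e at [14, 35] -> counters=[0,0,0,0,0,0,0,0,0,0,0,0,0,0,1,0,0,0,0,0,0,0,0,0,0,0,0,0,0,0,0,0,0,0,0,1,0,0,0,0,0,0,0,0,0]
Step 2: insert o at [19, 26] -> counters=[0,0,0,0,0,0,0,0,0,0,0,0,0,0,1,0,0,0,0,1,0,0,0,0,0,0,1,0,0,0,0,0,0,0,0,1,0,0,0,0,0,0,0,0,0]
Step 3: insert th at [14, 26] -> counters=[0,0,0,0,0,0,0,0,0,0,0,0,0,0,2,0,0,0,0,1,0,0,0,0,0,0,2,0,0,0,0,0,0,0,0,1,0,0,0,0,0,0,0,0,0]
Step 4: delete o at [19, 26] -> counters=[0,0,0,0,0,0,0,0,0,0,0,0,0,0,2,0,0,0,0,0,0,0,0,0,0,0,1,0,0,0,0,0,0,0,0,1,0,0,0,0,0,0,0,0,0]
Step 5: insert o at [19, 26] -> counters=[0,0,0,0,0,0,0,0,0,0,0,0,0,0,2,0,0,0,0,1,0,0,0,0,0,0,2,0,0,0,0,0,0,0,0,1,0,0,0,0,0,0,0,0,0]
Step 6: insert e at [14, 35] -> counters=[0,0,0,0,0,0,0,0,0,0,0,0,0,0,3,0,0,0,0,1,0,0,0,0,0,0,2,0,0,0,0,0,0,0,0,2,0,0,0,0,0,0,0,0,0]
Final counters=[0,0,0,0,0,0,0,0,0,0,0,0,0,0,3,0,0,0,0,1,0,0,0,0,0,0,2,0,0,0,0,0,0,0,0,2,0,0,0,0,0,0,0,0,0] -> 4 nonzero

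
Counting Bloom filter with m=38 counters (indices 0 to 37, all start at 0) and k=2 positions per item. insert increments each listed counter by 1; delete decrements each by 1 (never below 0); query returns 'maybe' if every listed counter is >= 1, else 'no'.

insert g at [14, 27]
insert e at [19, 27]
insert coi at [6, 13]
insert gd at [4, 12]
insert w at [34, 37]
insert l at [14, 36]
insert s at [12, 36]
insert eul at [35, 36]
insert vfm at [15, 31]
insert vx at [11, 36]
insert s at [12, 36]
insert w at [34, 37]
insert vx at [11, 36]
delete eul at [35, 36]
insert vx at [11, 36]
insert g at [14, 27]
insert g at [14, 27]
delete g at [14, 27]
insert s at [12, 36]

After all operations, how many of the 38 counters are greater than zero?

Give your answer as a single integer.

Answer: 13

Derivation:
Step 1: insert g at [14, 27] -> counters=[0,0,0,0,0,0,0,0,0,0,0,0,0,0,1,0,0,0,0,0,0,0,0,0,0,0,0,1,0,0,0,0,0,0,0,0,0,0]
Step 2: insert e at [19, 27] -> counters=[0,0,0,0,0,0,0,0,0,0,0,0,0,0,1,0,0,0,0,1,0,0,0,0,0,0,0,2,0,0,0,0,0,0,0,0,0,0]
Step 3: insert coi at [6, 13] -> counters=[0,0,0,0,0,0,1,0,0,0,0,0,0,1,1,0,0,0,0,1,0,0,0,0,0,0,0,2,0,0,0,0,0,0,0,0,0,0]
Step 4: insert gd at [4, 12] -> counters=[0,0,0,0,1,0,1,0,0,0,0,0,1,1,1,0,0,0,0,1,0,0,0,0,0,0,0,2,0,0,0,0,0,0,0,0,0,0]
Step 5: insert w at [34, 37] -> counters=[0,0,0,0,1,0,1,0,0,0,0,0,1,1,1,0,0,0,0,1,0,0,0,0,0,0,0,2,0,0,0,0,0,0,1,0,0,1]
Step 6: insert l at [14, 36] -> counters=[0,0,0,0,1,0,1,0,0,0,0,0,1,1,2,0,0,0,0,1,0,0,0,0,0,0,0,2,0,0,0,0,0,0,1,0,1,1]
Step 7: insert s at [12, 36] -> counters=[0,0,0,0,1,0,1,0,0,0,0,0,2,1,2,0,0,0,0,1,0,0,0,0,0,0,0,2,0,0,0,0,0,0,1,0,2,1]
Step 8: insert eul at [35, 36] -> counters=[0,0,0,0,1,0,1,0,0,0,0,0,2,1,2,0,0,0,0,1,0,0,0,0,0,0,0,2,0,0,0,0,0,0,1,1,3,1]
Step 9: insert vfm at [15, 31] -> counters=[0,0,0,0,1,0,1,0,0,0,0,0,2,1,2,1,0,0,0,1,0,0,0,0,0,0,0,2,0,0,0,1,0,0,1,1,3,1]
Step 10: insert vx at [11, 36] -> counters=[0,0,0,0,1,0,1,0,0,0,0,1,2,1,2,1,0,0,0,1,0,0,0,0,0,0,0,2,0,0,0,1,0,0,1,1,4,1]
Step 11: insert s at [12, 36] -> counters=[0,0,0,0,1,0,1,0,0,0,0,1,3,1,2,1,0,0,0,1,0,0,0,0,0,0,0,2,0,0,0,1,0,0,1,1,5,1]
Step 12: insert w at [34, 37] -> counters=[0,0,0,0,1,0,1,0,0,0,0,1,3,1,2,1,0,0,0,1,0,0,0,0,0,0,0,2,0,0,0,1,0,0,2,1,5,2]
Step 13: insert vx at [11, 36] -> counters=[0,0,0,0,1,0,1,0,0,0,0,2,3,1,2,1,0,0,0,1,0,0,0,0,0,0,0,2,0,0,0,1,0,0,2,1,6,2]
Step 14: delete eul at [35, 36] -> counters=[0,0,0,0,1,0,1,0,0,0,0,2,3,1,2,1,0,0,0,1,0,0,0,0,0,0,0,2,0,0,0,1,0,0,2,0,5,2]
Step 15: insert vx at [11, 36] -> counters=[0,0,0,0,1,0,1,0,0,0,0,3,3,1,2,1,0,0,0,1,0,0,0,0,0,0,0,2,0,0,0,1,0,0,2,0,6,2]
Step 16: insert g at [14, 27] -> counters=[0,0,0,0,1,0,1,0,0,0,0,3,3,1,3,1,0,0,0,1,0,0,0,0,0,0,0,3,0,0,0,1,0,0,2,0,6,2]
Step 17: insert g at [14, 27] -> counters=[0,0,0,0,1,0,1,0,0,0,0,3,3,1,4,1,0,0,0,1,0,0,0,0,0,0,0,4,0,0,0,1,0,0,2,0,6,2]
Step 18: delete g at [14, 27] -> counters=[0,0,0,0,1,0,1,0,0,0,0,3,3,1,3,1,0,0,0,1,0,0,0,0,0,0,0,3,0,0,0,1,0,0,2,0,6,2]
Step 19: insert s at [12, 36] -> counters=[0,0,0,0,1,0,1,0,0,0,0,3,4,1,3,1,0,0,0,1,0,0,0,0,0,0,0,3,0,0,0,1,0,0,2,0,7,2]
Final counters=[0,0,0,0,1,0,1,0,0,0,0,3,4,1,3,1,0,0,0,1,0,0,0,0,0,0,0,3,0,0,0,1,0,0,2,0,7,2] -> 13 nonzero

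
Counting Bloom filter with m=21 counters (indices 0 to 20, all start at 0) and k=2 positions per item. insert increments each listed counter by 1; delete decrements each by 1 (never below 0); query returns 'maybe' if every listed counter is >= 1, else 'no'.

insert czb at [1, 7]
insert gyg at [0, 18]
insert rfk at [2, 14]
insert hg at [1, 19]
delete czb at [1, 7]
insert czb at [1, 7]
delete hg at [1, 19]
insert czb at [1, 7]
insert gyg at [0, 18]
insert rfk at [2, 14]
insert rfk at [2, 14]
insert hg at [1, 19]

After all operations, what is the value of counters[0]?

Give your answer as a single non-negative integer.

Step 1: insert czb at [1, 7] -> counters=[0,1,0,0,0,0,0,1,0,0,0,0,0,0,0,0,0,0,0,0,0]
Step 2: insert gyg at [0, 18] -> counters=[1,1,0,0,0,0,0,1,0,0,0,0,0,0,0,0,0,0,1,0,0]
Step 3: insert rfk at [2, 14] -> counters=[1,1,1,0,0,0,0,1,0,0,0,0,0,0,1,0,0,0,1,0,0]
Step 4: insert hg at [1, 19] -> counters=[1,2,1,0,0,0,0,1,0,0,0,0,0,0,1,0,0,0,1,1,0]
Step 5: delete czb at [1, 7] -> counters=[1,1,1,0,0,0,0,0,0,0,0,0,0,0,1,0,0,0,1,1,0]
Step 6: insert czb at [1, 7] -> counters=[1,2,1,0,0,0,0,1,0,0,0,0,0,0,1,0,0,0,1,1,0]
Step 7: delete hg at [1, 19] -> counters=[1,1,1,0,0,0,0,1,0,0,0,0,0,0,1,0,0,0,1,0,0]
Step 8: insert czb at [1, 7] -> counters=[1,2,1,0,0,0,0,2,0,0,0,0,0,0,1,0,0,0,1,0,0]
Step 9: insert gyg at [0, 18] -> counters=[2,2,1,0,0,0,0,2,0,0,0,0,0,0,1,0,0,0,2,0,0]
Step 10: insert rfk at [2, 14] -> counters=[2,2,2,0,0,0,0,2,0,0,0,0,0,0,2,0,0,0,2,0,0]
Step 11: insert rfk at [2, 14] -> counters=[2,2,3,0,0,0,0,2,0,0,0,0,0,0,3,0,0,0,2,0,0]
Step 12: insert hg at [1, 19] -> counters=[2,3,3,0,0,0,0,2,0,0,0,0,0,0,3,0,0,0,2,1,0]
Final counters=[2,3,3,0,0,0,0,2,0,0,0,0,0,0,3,0,0,0,2,1,0] -> counters[0]=2

Answer: 2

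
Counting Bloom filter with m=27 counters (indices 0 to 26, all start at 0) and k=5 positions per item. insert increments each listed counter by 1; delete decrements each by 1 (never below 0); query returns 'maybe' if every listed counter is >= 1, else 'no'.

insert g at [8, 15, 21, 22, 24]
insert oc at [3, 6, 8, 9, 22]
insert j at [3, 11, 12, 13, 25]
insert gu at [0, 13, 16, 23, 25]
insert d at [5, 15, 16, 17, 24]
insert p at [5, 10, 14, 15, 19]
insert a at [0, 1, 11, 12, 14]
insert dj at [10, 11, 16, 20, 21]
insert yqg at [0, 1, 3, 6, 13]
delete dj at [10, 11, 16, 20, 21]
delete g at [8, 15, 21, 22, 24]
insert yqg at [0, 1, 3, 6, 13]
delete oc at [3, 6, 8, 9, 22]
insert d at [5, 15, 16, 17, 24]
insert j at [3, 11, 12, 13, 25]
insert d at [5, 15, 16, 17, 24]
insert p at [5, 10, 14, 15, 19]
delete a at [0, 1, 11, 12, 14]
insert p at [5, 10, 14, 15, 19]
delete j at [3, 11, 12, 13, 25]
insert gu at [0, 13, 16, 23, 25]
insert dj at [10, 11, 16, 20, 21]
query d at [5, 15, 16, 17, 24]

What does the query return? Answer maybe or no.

Step 1: insert g at [8, 15, 21, 22, 24] -> counters=[0,0,0,0,0,0,0,0,1,0,0,0,0,0,0,1,0,0,0,0,0,1,1,0,1,0,0]
Step 2: insert oc at [3, 6, 8, 9, 22] -> counters=[0,0,0,1,0,0,1,0,2,1,0,0,0,0,0,1,0,0,0,0,0,1,2,0,1,0,0]
Step 3: insert j at [3, 11, 12, 13, 25] -> counters=[0,0,0,2,0,0,1,0,2,1,0,1,1,1,0,1,0,0,0,0,0,1,2,0,1,1,0]
Step 4: insert gu at [0, 13, 16, 23, 25] -> counters=[1,0,0,2,0,0,1,0,2,1,0,1,1,2,0,1,1,0,0,0,0,1,2,1,1,2,0]
Step 5: insert d at [5, 15, 16, 17, 24] -> counters=[1,0,0,2,0,1,1,0,2,1,0,1,1,2,0,2,2,1,0,0,0,1,2,1,2,2,0]
Step 6: insert p at [5, 10, 14, 15, 19] -> counters=[1,0,0,2,0,2,1,0,2,1,1,1,1,2,1,3,2,1,0,1,0,1,2,1,2,2,0]
Step 7: insert a at [0, 1, 11, 12, 14] -> counters=[2,1,0,2,0,2,1,0,2,1,1,2,2,2,2,3,2,1,0,1,0,1,2,1,2,2,0]
Step 8: insert dj at [10, 11, 16, 20, 21] -> counters=[2,1,0,2,0,2,1,0,2,1,2,3,2,2,2,3,3,1,0,1,1,2,2,1,2,2,0]
Step 9: insert yqg at [0, 1, 3, 6, 13] -> counters=[3,2,0,3,0,2,2,0,2,1,2,3,2,3,2,3,3,1,0,1,1,2,2,1,2,2,0]
Step 10: delete dj at [10, 11, 16, 20, 21] -> counters=[3,2,0,3,0,2,2,0,2,1,1,2,2,3,2,3,2,1,0,1,0,1,2,1,2,2,0]
Step 11: delete g at [8, 15, 21, 22, 24] -> counters=[3,2,0,3,0,2,2,0,1,1,1,2,2,3,2,2,2,1,0,1,0,0,1,1,1,2,0]
Step 12: insert yqg at [0, 1, 3, 6, 13] -> counters=[4,3,0,4,0,2,3,0,1,1,1,2,2,4,2,2,2,1,0,1,0,0,1,1,1,2,0]
Step 13: delete oc at [3, 6, 8, 9, 22] -> counters=[4,3,0,3,0,2,2,0,0,0,1,2,2,4,2,2,2,1,0,1,0,0,0,1,1,2,0]
Step 14: insert d at [5, 15, 16, 17, 24] -> counters=[4,3,0,3,0,3,2,0,0,0,1,2,2,4,2,3,3,2,0,1,0,0,0,1,2,2,0]
Step 15: insert j at [3, 11, 12, 13, 25] -> counters=[4,3,0,4,0,3,2,0,0,0,1,3,3,5,2,3,3,2,0,1,0,0,0,1,2,3,0]
Step 16: insert d at [5, 15, 16, 17, 24] -> counters=[4,3,0,4,0,4,2,0,0,0,1,3,3,5,2,4,4,3,0,1,0,0,0,1,3,3,0]
Step 17: insert p at [5, 10, 14, 15, 19] -> counters=[4,3,0,4,0,5,2,0,0,0,2,3,3,5,3,5,4,3,0,2,0,0,0,1,3,3,0]
Step 18: delete a at [0, 1, 11, 12, 14] -> counters=[3,2,0,4,0,5,2,0,0,0,2,2,2,5,2,5,4,3,0,2,0,0,0,1,3,3,0]
Step 19: insert p at [5, 10, 14, 15, 19] -> counters=[3,2,0,4,0,6,2,0,0,0,3,2,2,5,3,6,4,3,0,3,0,0,0,1,3,3,0]
Step 20: delete j at [3, 11, 12, 13, 25] -> counters=[3,2,0,3,0,6,2,0,0,0,3,1,1,4,3,6,4,3,0,3,0,0,0,1,3,2,0]
Step 21: insert gu at [0, 13, 16, 23, 25] -> counters=[4,2,0,3,0,6,2,0,0,0,3,1,1,5,3,6,5,3,0,3,0,0,0,2,3,3,0]
Step 22: insert dj at [10, 11, 16, 20, 21] -> counters=[4,2,0,3,0,6,2,0,0,0,4,2,1,5,3,6,6,3,0,3,1,1,0,2,3,3,0]
Query d: check counters[5]=6 counters[15]=6 counters[16]=6 counters[17]=3 counters[24]=3 -> maybe

Answer: maybe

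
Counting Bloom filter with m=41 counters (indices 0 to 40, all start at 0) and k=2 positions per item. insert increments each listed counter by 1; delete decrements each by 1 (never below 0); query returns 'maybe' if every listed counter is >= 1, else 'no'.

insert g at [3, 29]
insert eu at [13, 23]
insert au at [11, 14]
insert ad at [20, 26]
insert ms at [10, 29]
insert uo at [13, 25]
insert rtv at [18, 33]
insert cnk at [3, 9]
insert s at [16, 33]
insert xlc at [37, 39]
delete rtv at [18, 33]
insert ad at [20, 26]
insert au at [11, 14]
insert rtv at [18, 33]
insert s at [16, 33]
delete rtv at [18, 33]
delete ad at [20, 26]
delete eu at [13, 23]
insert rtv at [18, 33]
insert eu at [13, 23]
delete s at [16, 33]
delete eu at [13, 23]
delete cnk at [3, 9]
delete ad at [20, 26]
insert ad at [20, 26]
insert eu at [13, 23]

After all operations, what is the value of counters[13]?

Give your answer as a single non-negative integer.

Answer: 2

Derivation:
Step 1: insert g at [3, 29] -> counters=[0,0,0,1,0,0,0,0,0,0,0,0,0,0,0,0,0,0,0,0,0,0,0,0,0,0,0,0,0,1,0,0,0,0,0,0,0,0,0,0,0]
Step 2: insert eu at [13, 23] -> counters=[0,0,0,1,0,0,0,0,0,0,0,0,0,1,0,0,0,0,0,0,0,0,0,1,0,0,0,0,0,1,0,0,0,0,0,0,0,0,0,0,0]
Step 3: insert au at [11, 14] -> counters=[0,0,0,1,0,0,0,0,0,0,0,1,0,1,1,0,0,0,0,0,0,0,0,1,0,0,0,0,0,1,0,0,0,0,0,0,0,0,0,0,0]
Step 4: insert ad at [20, 26] -> counters=[0,0,0,1,0,0,0,0,0,0,0,1,0,1,1,0,0,0,0,0,1,0,0,1,0,0,1,0,0,1,0,0,0,0,0,0,0,0,0,0,0]
Step 5: insert ms at [10, 29] -> counters=[0,0,0,1,0,0,0,0,0,0,1,1,0,1,1,0,0,0,0,0,1,0,0,1,0,0,1,0,0,2,0,0,0,0,0,0,0,0,0,0,0]
Step 6: insert uo at [13, 25] -> counters=[0,0,0,1,0,0,0,0,0,0,1,1,0,2,1,0,0,0,0,0,1,0,0,1,0,1,1,0,0,2,0,0,0,0,0,0,0,0,0,0,0]
Step 7: insert rtv at [18, 33] -> counters=[0,0,0,1,0,0,0,0,0,0,1,1,0,2,1,0,0,0,1,0,1,0,0,1,0,1,1,0,0,2,0,0,0,1,0,0,0,0,0,0,0]
Step 8: insert cnk at [3, 9] -> counters=[0,0,0,2,0,0,0,0,0,1,1,1,0,2,1,0,0,0,1,0,1,0,0,1,0,1,1,0,0,2,0,0,0,1,0,0,0,0,0,0,0]
Step 9: insert s at [16, 33] -> counters=[0,0,0,2,0,0,0,0,0,1,1,1,0,2,1,0,1,0,1,0,1,0,0,1,0,1,1,0,0,2,0,0,0,2,0,0,0,0,0,0,0]
Step 10: insert xlc at [37, 39] -> counters=[0,0,0,2,0,0,0,0,0,1,1,1,0,2,1,0,1,0,1,0,1,0,0,1,0,1,1,0,0,2,0,0,0,2,0,0,0,1,0,1,0]
Step 11: delete rtv at [18, 33] -> counters=[0,0,0,2,0,0,0,0,0,1,1,1,0,2,1,0,1,0,0,0,1,0,0,1,0,1,1,0,0,2,0,0,0,1,0,0,0,1,0,1,0]
Step 12: insert ad at [20, 26] -> counters=[0,0,0,2,0,0,0,0,0,1,1,1,0,2,1,0,1,0,0,0,2,0,0,1,0,1,2,0,0,2,0,0,0,1,0,0,0,1,0,1,0]
Step 13: insert au at [11, 14] -> counters=[0,0,0,2,0,0,0,0,0,1,1,2,0,2,2,0,1,0,0,0,2,0,0,1,0,1,2,0,0,2,0,0,0,1,0,0,0,1,0,1,0]
Step 14: insert rtv at [18, 33] -> counters=[0,0,0,2,0,0,0,0,0,1,1,2,0,2,2,0,1,0,1,0,2,0,0,1,0,1,2,0,0,2,0,0,0,2,0,0,0,1,0,1,0]
Step 15: insert s at [16, 33] -> counters=[0,0,0,2,0,0,0,0,0,1,1,2,0,2,2,0,2,0,1,0,2,0,0,1,0,1,2,0,0,2,0,0,0,3,0,0,0,1,0,1,0]
Step 16: delete rtv at [18, 33] -> counters=[0,0,0,2,0,0,0,0,0,1,1,2,0,2,2,0,2,0,0,0,2,0,0,1,0,1,2,0,0,2,0,0,0,2,0,0,0,1,0,1,0]
Step 17: delete ad at [20, 26] -> counters=[0,0,0,2,0,0,0,0,0,1,1,2,0,2,2,0,2,0,0,0,1,0,0,1,0,1,1,0,0,2,0,0,0,2,0,0,0,1,0,1,0]
Step 18: delete eu at [13, 23] -> counters=[0,0,0,2,0,0,0,0,0,1,1,2,0,1,2,0,2,0,0,0,1,0,0,0,0,1,1,0,0,2,0,0,0,2,0,0,0,1,0,1,0]
Step 19: insert rtv at [18, 33] -> counters=[0,0,0,2,0,0,0,0,0,1,1,2,0,1,2,0,2,0,1,0,1,0,0,0,0,1,1,0,0,2,0,0,0,3,0,0,0,1,0,1,0]
Step 20: insert eu at [13, 23] -> counters=[0,0,0,2,0,0,0,0,0,1,1,2,0,2,2,0,2,0,1,0,1,0,0,1,0,1,1,0,0,2,0,0,0,3,0,0,0,1,0,1,0]
Step 21: delete s at [16, 33] -> counters=[0,0,0,2,0,0,0,0,0,1,1,2,0,2,2,0,1,0,1,0,1,0,0,1,0,1,1,0,0,2,0,0,0,2,0,0,0,1,0,1,0]
Step 22: delete eu at [13, 23] -> counters=[0,0,0,2,0,0,0,0,0,1,1,2,0,1,2,0,1,0,1,0,1,0,0,0,0,1,1,0,0,2,0,0,0,2,0,0,0,1,0,1,0]
Step 23: delete cnk at [3, 9] -> counters=[0,0,0,1,0,0,0,0,0,0,1,2,0,1,2,0,1,0,1,0,1,0,0,0,0,1,1,0,0,2,0,0,0,2,0,0,0,1,0,1,0]
Step 24: delete ad at [20, 26] -> counters=[0,0,0,1,0,0,0,0,0,0,1,2,0,1,2,0,1,0,1,0,0,0,0,0,0,1,0,0,0,2,0,0,0,2,0,0,0,1,0,1,0]
Step 25: insert ad at [20, 26] -> counters=[0,0,0,1,0,0,0,0,0,0,1,2,0,1,2,0,1,0,1,0,1,0,0,0,0,1,1,0,0,2,0,0,0,2,0,0,0,1,0,1,0]
Step 26: insert eu at [13, 23] -> counters=[0,0,0,1,0,0,0,0,0,0,1,2,0,2,2,0,1,0,1,0,1,0,0,1,0,1,1,0,0,2,0,0,0,2,0,0,0,1,0,1,0]
Final counters=[0,0,0,1,0,0,0,0,0,0,1,2,0,2,2,0,1,0,1,0,1,0,0,1,0,1,1,0,0,2,0,0,0,2,0,0,0,1,0,1,0] -> counters[13]=2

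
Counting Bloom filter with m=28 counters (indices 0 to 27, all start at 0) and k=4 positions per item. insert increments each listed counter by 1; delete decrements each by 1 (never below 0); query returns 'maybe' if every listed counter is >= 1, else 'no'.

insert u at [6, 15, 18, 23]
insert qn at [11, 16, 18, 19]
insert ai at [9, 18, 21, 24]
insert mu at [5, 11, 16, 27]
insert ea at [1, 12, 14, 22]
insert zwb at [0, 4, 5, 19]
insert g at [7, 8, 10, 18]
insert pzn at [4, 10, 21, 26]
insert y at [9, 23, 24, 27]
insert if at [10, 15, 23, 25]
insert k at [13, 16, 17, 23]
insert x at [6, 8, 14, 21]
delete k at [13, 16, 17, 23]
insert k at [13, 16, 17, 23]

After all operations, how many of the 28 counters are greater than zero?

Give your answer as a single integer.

Answer: 25

Derivation:
Step 1: insert u at [6, 15, 18, 23] -> counters=[0,0,0,0,0,0,1,0,0,0,0,0,0,0,0,1,0,0,1,0,0,0,0,1,0,0,0,0]
Step 2: insert qn at [11, 16, 18, 19] -> counters=[0,0,0,0,0,0,1,0,0,0,0,1,0,0,0,1,1,0,2,1,0,0,0,1,0,0,0,0]
Step 3: insert ai at [9, 18, 21, 24] -> counters=[0,0,0,0,0,0,1,0,0,1,0,1,0,0,0,1,1,0,3,1,0,1,0,1,1,0,0,0]
Step 4: insert mu at [5, 11, 16, 27] -> counters=[0,0,0,0,0,1,1,0,0,1,0,2,0,0,0,1,2,0,3,1,0,1,0,1,1,0,0,1]
Step 5: insert ea at [1, 12, 14, 22] -> counters=[0,1,0,0,0,1,1,0,0,1,0,2,1,0,1,1,2,0,3,1,0,1,1,1,1,0,0,1]
Step 6: insert zwb at [0, 4, 5, 19] -> counters=[1,1,0,0,1,2,1,0,0,1,0,2,1,0,1,1,2,0,3,2,0,1,1,1,1,0,0,1]
Step 7: insert g at [7, 8, 10, 18] -> counters=[1,1,0,0,1,2,1,1,1,1,1,2,1,0,1,1,2,0,4,2,0,1,1,1,1,0,0,1]
Step 8: insert pzn at [4, 10, 21, 26] -> counters=[1,1,0,0,2,2,1,1,1,1,2,2,1,0,1,1,2,0,4,2,0,2,1,1,1,0,1,1]
Step 9: insert y at [9, 23, 24, 27] -> counters=[1,1,0,0,2,2,1,1,1,2,2,2,1,0,1,1,2,0,4,2,0,2,1,2,2,0,1,2]
Step 10: insert if at [10, 15, 23, 25] -> counters=[1,1,0,0,2,2,1,1,1,2,3,2,1,0,1,2,2,0,4,2,0,2,1,3,2,1,1,2]
Step 11: insert k at [13, 16, 17, 23] -> counters=[1,1,0,0,2,2,1,1,1,2,3,2,1,1,1,2,3,1,4,2,0,2,1,4,2,1,1,2]
Step 12: insert x at [6, 8, 14, 21] -> counters=[1,1,0,0,2,2,2,1,2,2,3,2,1,1,2,2,3,1,4,2,0,3,1,4,2,1,1,2]
Step 13: delete k at [13, 16, 17, 23] -> counters=[1,1,0,0,2,2,2,1,2,2,3,2,1,0,2,2,2,0,4,2,0,3,1,3,2,1,1,2]
Step 14: insert k at [13, 16, 17, 23] -> counters=[1,1,0,0,2,2,2,1,2,2,3,2,1,1,2,2,3,1,4,2,0,3,1,4,2,1,1,2]
Final counters=[1,1,0,0,2,2,2,1,2,2,3,2,1,1,2,2,3,1,4,2,0,3,1,4,2,1,1,2] -> 25 nonzero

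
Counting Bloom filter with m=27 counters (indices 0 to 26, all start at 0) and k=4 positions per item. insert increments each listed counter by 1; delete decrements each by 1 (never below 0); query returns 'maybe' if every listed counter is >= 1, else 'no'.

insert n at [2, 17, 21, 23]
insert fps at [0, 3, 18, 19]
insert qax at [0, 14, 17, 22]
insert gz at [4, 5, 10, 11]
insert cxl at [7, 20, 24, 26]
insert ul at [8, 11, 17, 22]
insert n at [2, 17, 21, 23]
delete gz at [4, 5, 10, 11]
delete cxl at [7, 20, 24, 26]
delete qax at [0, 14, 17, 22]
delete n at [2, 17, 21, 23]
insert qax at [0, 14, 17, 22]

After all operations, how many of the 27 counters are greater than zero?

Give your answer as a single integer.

Answer: 12

Derivation:
Step 1: insert n at [2, 17, 21, 23] -> counters=[0,0,1,0,0,0,0,0,0,0,0,0,0,0,0,0,0,1,0,0,0,1,0,1,0,0,0]
Step 2: insert fps at [0, 3, 18, 19] -> counters=[1,0,1,1,0,0,0,0,0,0,0,0,0,0,0,0,0,1,1,1,0,1,0,1,0,0,0]
Step 3: insert qax at [0, 14, 17, 22] -> counters=[2,0,1,1,0,0,0,0,0,0,0,0,0,0,1,0,0,2,1,1,0,1,1,1,0,0,0]
Step 4: insert gz at [4, 5, 10, 11] -> counters=[2,0,1,1,1,1,0,0,0,0,1,1,0,0,1,0,0,2,1,1,0,1,1,1,0,0,0]
Step 5: insert cxl at [7, 20, 24, 26] -> counters=[2,0,1,1,1,1,0,1,0,0,1,1,0,0,1,0,0,2,1,1,1,1,1,1,1,0,1]
Step 6: insert ul at [8, 11, 17, 22] -> counters=[2,0,1,1,1,1,0,1,1,0,1,2,0,0,1,0,0,3,1,1,1,1,2,1,1,0,1]
Step 7: insert n at [2, 17, 21, 23] -> counters=[2,0,2,1,1,1,0,1,1,0,1,2,0,0,1,0,0,4,1,1,1,2,2,2,1,0,1]
Step 8: delete gz at [4, 5, 10, 11] -> counters=[2,0,2,1,0,0,0,1,1,0,0,1,0,0,1,0,0,4,1,1,1,2,2,2,1,0,1]
Step 9: delete cxl at [7, 20, 24, 26] -> counters=[2,0,2,1,0,0,0,0,1,0,0,1,0,0,1,0,0,4,1,1,0,2,2,2,0,0,0]
Step 10: delete qax at [0, 14, 17, 22] -> counters=[1,0,2,1,0,0,0,0,1,0,0,1,0,0,0,0,0,3,1,1,0,2,1,2,0,0,0]
Step 11: delete n at [2, 17, 21, 23] -> counters=[1,0,1,1,0,0,0,0,1,0,0,1,0,0,0,0,0,2,1,1,0,1,1,1,0,0,0]
Step 12: insert qax at [0, 14, 17, 22] -> counters=[2,0,1,1,0,0,0,0,1,0,0,1,0,0,1,0,0,3,1,1,0,1,2,1,0,0,0]
Final counters=[2,0,1,1,0,0,0,0,1,0,0,1,0,0,1,0,0,3,1,1,0,1,2,1,0,0,0] -> 12 nonzero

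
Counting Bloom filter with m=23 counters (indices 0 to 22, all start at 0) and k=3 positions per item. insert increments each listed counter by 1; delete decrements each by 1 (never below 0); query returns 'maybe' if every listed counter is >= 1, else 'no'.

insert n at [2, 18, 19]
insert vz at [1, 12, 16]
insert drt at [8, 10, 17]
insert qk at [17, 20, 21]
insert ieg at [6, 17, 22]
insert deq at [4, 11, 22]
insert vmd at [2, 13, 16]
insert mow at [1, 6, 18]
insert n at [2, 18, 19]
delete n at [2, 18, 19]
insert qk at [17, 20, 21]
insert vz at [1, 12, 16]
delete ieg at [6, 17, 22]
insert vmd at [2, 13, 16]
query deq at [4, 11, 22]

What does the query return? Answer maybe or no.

Step 1: insert n at [2, 18, 19] -> counters=[0,0,1,0,0,0,0,0,0,0,0,0,0,0,0,0,0,0,1,1,0,0,0]
Step 2: insert vz at [1, 12, 16] -> counters=[0,1,1,0,0,0,0,0,0,0,0,0,1,0,0,0,1,0,1,1,0,0,0]
Step 3: insert drt at [8, 10, 17] -> counters=[0,1,1,0,0,0,0,0,1,0,1,0,1,0,0,0,1,1,1,1,0,0,0]
Step 4: insert qk at [17, 20, 21] -> counters=[0,1,1,0,0,0,0,0,1,0,1,0,1,0,0,0,1,2,1,1,1,1,0]
Step 5: insert ieg at [6, 17, 22] -> counters=[0,1,1,0,0,0,1,0,1,0,1,0,1,0,0,0,1,3,1,1,1,1,1]
Step 6: insert deq at [4, 11, 22] -> counters=[0,1,1,0,1,0,1,0,1,0,1,1,1,0,0,0,1,3,1,1,1,1,2]
Step 7: insert vmd at [2, 13, 16] -> counters=[0,1,2,0,1,0,1,0,1,0,1,1,1,1,0,0,2,3,1,1,1,1,2]
Step 8: insert mow at [1, 6, 18] -> counters=[0,2,2,0,1,0,2,0,1,0,1,1,1,1,0,0,2,3,2,1,1,1,2]
Step 9: insert n at [2, 18, 19] -> counters=[0,2,3,0,1,0,2,0,1,0,1,1,1,1,0,0,2,3,3,2,1,1,2]
Step 10: delete n at [2, 18, 19] -> counters=[0,2,2,0,1,0,2,0,1,0,1,1,1,1,0,0,2,3,2,1,1,1,2]
Step 11: insert qk at [17, 20, 21] -> counters=[0,2,2,0,1,0,2,0,1,0,1,1,1,1,0,0,2,4,2,1,2,2,2]
Step 12: insert vz at [1, 12, 16] -> counters=[0,3,2,0,1,0,2,0,1,0,1,1,2,1,0,0,3,4,2,1,2,2,2]
Step 13: delete ieg at [6, 17, 22] -> counters=[0,3,2,0,1,0,1,0,1,0,1,1,2,1,0,0,3,3,2,1,2,2,1]
Step 14: insert vmd at [2, 13, 16] -> counters=[0,3,3,0,1,0,1,0,1,0,1,1,2,2,0,0,4,3,2,1,2,2,1]
Query deq: check counters[4]=1 counters[11]=1 counters[22]=1 -> maybe

Answer: maybe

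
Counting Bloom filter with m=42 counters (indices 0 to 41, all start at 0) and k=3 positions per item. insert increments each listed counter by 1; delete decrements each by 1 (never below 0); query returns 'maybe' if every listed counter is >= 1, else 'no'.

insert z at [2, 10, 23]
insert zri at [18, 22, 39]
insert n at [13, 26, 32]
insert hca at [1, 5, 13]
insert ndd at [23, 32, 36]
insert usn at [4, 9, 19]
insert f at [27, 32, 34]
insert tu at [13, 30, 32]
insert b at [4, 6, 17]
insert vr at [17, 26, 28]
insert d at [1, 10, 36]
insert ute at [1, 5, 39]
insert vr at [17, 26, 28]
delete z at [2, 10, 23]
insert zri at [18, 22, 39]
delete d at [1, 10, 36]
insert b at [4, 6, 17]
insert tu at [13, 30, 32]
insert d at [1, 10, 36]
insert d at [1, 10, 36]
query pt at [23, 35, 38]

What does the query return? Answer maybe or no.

Answer: no

Derivation:
Step 1: insert z at [2, 10, 23] -> counters=[0,0,1,0,0,0,0,0,0,0,1,0,0,0,0,0,0,0,0,0,0,0,0,1,0,0,0,0,0,0,0,0,0,0,0,0,0,0,0,0,0,0]
Step 2: insert zri at [18, 22, 39] -> counters=[0,0,1,0,0,0,0,0,0,0,1,0,0,0,0,0,0,0,1,0,0,0,1,1,0,0,0,0,0,0,0,0,0,0,0,0,0,0,0,1,0,0]
Step 3: insert n at [13, 26, 32] -> counters=[0,0,1,0,0,0,0,0,0,0,1,0,0,1,0,0,0,0,1,0,0,0,1,1,0,0,1,0,0,0,0,0,1,0,0,0,0,0,0,1,0,0]
Step 4: insert hca at [1, 5, 13] -> counters=[0,1,1,0,0,1,0,0,0,0,1,0,0,2,0,0,0,0,1,0,0,0,1,1,0,0,1,0,0,0,0,0,1,0,0,0,0,0,0,1,0,0]
Step 5: insert ndd at [23, 32, 36] -> counters=[0,1,1,0,0,1,0,0,0,0,1,0,0,2,0,0,0,0,1,0,0,0,1,2,0,0,1,0,0,0,0,0,2,0,0,0,1,0,0,1,0,0]
Step 6: insert usn at [4, 9, 19] -> counters=[0,1,1,0,1,1,0,0,0,1,1,0,0,2,0,0,0,0,1,1,0,0,1,2,0,0,1,0,0,0,0,0,2,0,0,0,1,0,0,1,0,0]
Step 7: insert f at [27, 32, 34] -> counters=[0,1,1,0,1,1,0,0,0,1,1,0,0,2,0,0,0,0,1,1,0,0,1,2,0,0,1,1,0,0,0,0,3,0,1,0,1,0,0,1,0,0]
Step 8: insert tu at [13, 30, 32] -> counters=[0,1,1,0,1,1,0,0,0,1,1,0,0,3,0,0,0,0,1,1,0,0,1,2,0,0,1,1,0,0,1,0,4,0,1,0,1,0,0,1,0,0]
Step 9: insert b at [4, 6, 17] -> counters=[0,1,1,0,2,1,1,0,0,1,1,0,0,3,0,0,0,1,1,1,0,0,1,2,0,0,1,1,0,0,1,0,4,0,1,0,1,0,0,1,0,0]
Step 10: insert vr at [17, 26, 28] -> counters=[0,1,1,0,2,1,1,0,0,1,1,0,0,3,0,0,0,2,1,1,0,0,1,2,0,0,2,1,1,0,1,0,4,0,1,0,1,0,0,1,0,0]
Step 11: insert d at [1, 10, 36] -> counters=[0,2,1,0,2,1,1,0,0,1,2,0,0,3,0,0,0,2,1,1,0,0,1,2,0,0,2,1,1,0,1,0,4,0,1,0,2,0,0,1,0,0]
Step 12: insert ute at [1, 5, 39] -> counters=[0,3,1,0,2,2,1,0,0,1,2,0,0,3,0,0,0,2,1,1,0,0,1,2,0,0,2,1,1,0,1,0,4,0,1,0,2,0,0,2,0,0]
Step 13: insert vr at [17, 26, 28] -> counters=[0,3,1,0,2,2,1,0,0,1,2,0,0,3,0,0,0,3,1,1,0,0,1,2,0,0,3,1,2,0,1,0,4,0,1,0,2,0,0,2,0,0]
Step 14: delete z at [2, 10, 23] -> counters=[0,3,0,0,2,2,1,0,0,1,1,0,0,3,0,0,0,3,1,1,0,0,1,1,0,0,3,1,2,0,1,0,4,0,1,0,2,0,0,2,0,0]
Step 15: insert zri at [18, 22, 39] -> counters=[0,3,0,0,2,2,1,0,0,1,1,0,0,3,0,0,0,3,2,1,0,0,2,1,0,0,3,1,2,0,1,0,4,0,1,0,2,0,0,3,0,0]
Step 16: delete d at [1, 10, 36] -> counters=[0,2,0,0,2,2,1,0,0,1,0,0,0,3,0,0,0,3,2,1,0,0,2,1,0,0,3,1,2,0,1,0,4,0,1,0,1,0,0,3,0,0]
Step 17: insert b at [4, 6, 17] -> counters=[0,2,0,0,3,2,2,0,0,1,0,0,0,3,0,0,0,4,2,1,0,0,2,1,0,0,3,1,2,0,1,0,4,0,1,0,1,0,0,3,0,0]
Step 18: insert tu at [13, 30, 32] -> counters=[0,2,0,0,3,2,2,0,0,1,0,0,0,4,0,0,0,4,2,1,0,0,2,1,0,0,3,1,2,0,2,0,5,0,1,0,1,0,0,3,0,0]
Step 19: insert d at [1, 10, 36] -> counters=[0,3,0,0,3,2,2,0,0,1,1,0,0,4,0,0,0,4,2,1,0,0,2,1,0,0,3,1,2,0,2,0,5,0,1,0,2,0,0,3,0,0]
Step 20: insert d at [1, 10, 36] -> counters=[0,4,0,0,3,2,2,0,0,1,2,0,0,4,0,0,0,4,2,1,0,0,2,1,0,0,3,1,2,0,2,0,5,0,1,0,3,0,0,3,0,0]
Query pt: check counters[23]=1 counters[35]=0 counters[38]=0 -> no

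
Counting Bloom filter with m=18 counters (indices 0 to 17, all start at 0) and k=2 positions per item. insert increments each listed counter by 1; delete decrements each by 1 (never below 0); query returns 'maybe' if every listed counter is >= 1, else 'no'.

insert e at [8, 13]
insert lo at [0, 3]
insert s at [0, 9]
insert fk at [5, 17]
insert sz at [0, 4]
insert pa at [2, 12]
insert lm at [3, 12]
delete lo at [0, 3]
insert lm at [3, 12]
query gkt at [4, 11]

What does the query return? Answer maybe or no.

Step 1: insert e at [8, 13] -> counters=[0,0,0,0,0,0,0,0,1,0,0,0,0,1,0,0,0,0]
Step 2: insert lo at [0, 3] -> counters=[1,0,0,1,0,0,0,0,1,0,0,0,0,1,0,0,0,0]
Step 3: insert s at [0, 9] -> counters=[2,0,0,1,0,0,0,0,1,1,0,0,0,1,0,0,0,0]
Step 4: insert fk at [5, 17] -> counters=[2,0,0,1,0,1,0,0,1,1,0,0,0,1,0,0,0,1]
Step 5: insert sz at [0, 4] -> counters=[3,0,0,1,1,1,0,0,1,1,0,0,0,1,0,0,0,1]
Step 6: insert pa at [2, 12] -> counters=[3,0,1,1,1,1,0,0,1,1,0,0,1,1,0,0,0,1]
Step 7: insert lm at [3, 12] -> counters=[3,0,1,2,1,1,0,0,1,1,0,0,2,1,0,0,0,1]
Step 8: delete lo at [0, 3] -> counters=[2,0,1,1,1,1,0,0,1,1,0,0,2,1,0,0,0,1]
Step 9: insert lm at [3, 12] -> counters=[2,0,1,2,1,1,0,0,1,1,0,0,3,1,0,0,0,1]
Query gkt: check counters[4]=1 counters[11]=0 -> no

Answer: no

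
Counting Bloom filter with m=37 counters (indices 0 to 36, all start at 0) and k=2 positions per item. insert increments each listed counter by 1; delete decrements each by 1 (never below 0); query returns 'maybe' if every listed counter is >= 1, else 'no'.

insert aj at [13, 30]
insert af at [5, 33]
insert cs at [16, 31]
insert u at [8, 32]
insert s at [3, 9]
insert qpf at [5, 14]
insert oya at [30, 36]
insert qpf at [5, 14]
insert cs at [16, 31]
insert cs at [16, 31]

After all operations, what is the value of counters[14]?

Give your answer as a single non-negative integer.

Answer: 2

Derivation:
Step 1: insert aj at [13, 30] -> counters=[0,0,0,0,0,0,0,0,0,0,0,0,0,1,0,0,0,0,0,0,0,0,0,0,0,0,0,0,0,0,1,0,0,0,0,0,0]
Step 2: insert af at [5, 33] -> counters=[0,0,0,0,0,1,0,0,0,0,0,0,0,1,0,0,0,0,0,0,0,0,0,0,0,0,0,0,0,0,1,0,0,1,0,0,0]
Step 3: insert cs at [16, 31] -> counters=[0,0,0,0,0,1,0,0,0,0,0,0,0,1,0,0,1,0,0,0,0,0,0,0,0,0,0,0,0,0,1,1,0,1,0,0,0]
Step 4: insert u at [8, 32] -> counters=[0,0,0,0,0,1,0,0,1,0,0,0,0,1,0,0,1,0,0,0,0,0,0,0,0,0,0,0,0,0,1,1,1,1,0,0,0]
Step 5: insert s at [3, 9] -> counters=[0,0,0,1,0,1,0,0,1,1,0,0,0,1,0,0,1,0,0,0,0,0,0,0,0,0,0,0,0,0,1,1,1,1,0,0,0]
Step 6: insert qpf at [5, 14] -> counters=[0,0,0,1,0,2,0,0,1,1,0,0,0,1,1,0,1,0,0,0,0,0,0,0,0,0,0,0,0,0,1,1,1,1,0,0,0]
Step 7: insert oya at [30, 36] -> counters=[0,0,0,1,0,2,0,0,1,1,0,0,0,1,1,0,1,0,0,0,0,0,0,0,0,0,0,0,0,0,2,1,1,1,0,0,1]
Step 8: insert qpf at [5, 14] -> counters=[0,0,0,1,0,3,0,0,1,1,0,0,0,1,2,0,1,0,0,0,0,0,0,0,0,0,0,0,0,0,2,1,1,1,0,0,1]
Step 9: insert cs at [16, 31] -> counters=[0,0,0,1,0,3,0,0,1,1,0,0,0,1,2,0,2,0,0,0,0,0,0,0,0,0,0,0,0,0,2,2,1,1,0,0,1]
Step 10: insert cs at [16, 31] -> counters=[0,0,0,1,0,3,0,0,1,1,0,0,0,1,2,0,3,0,0,0,0,0,0,0,0,0,0,0,0,0,2,3,1,1,0,0,1]
Final counters=[0,0,0,1,0,3,0,0,1,1,0,0,0,1,2,0,3,0,0,0,0,0,0,0,0,0,0,0,0,0,2,3,1,1,0,0,1] -> counters[14]=2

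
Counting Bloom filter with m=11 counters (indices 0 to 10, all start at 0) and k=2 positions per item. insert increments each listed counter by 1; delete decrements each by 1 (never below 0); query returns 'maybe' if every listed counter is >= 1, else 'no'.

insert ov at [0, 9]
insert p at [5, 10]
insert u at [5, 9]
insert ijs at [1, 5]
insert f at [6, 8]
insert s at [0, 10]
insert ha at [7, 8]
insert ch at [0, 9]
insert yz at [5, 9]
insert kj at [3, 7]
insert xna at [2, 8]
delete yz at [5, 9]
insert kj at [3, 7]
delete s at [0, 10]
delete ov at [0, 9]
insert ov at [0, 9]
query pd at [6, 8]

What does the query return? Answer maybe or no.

Answer: maybe

Derivation:
Step 1: insert ov at [0, 9] -> counters=[1,0,0,0,0,0,0,0,0,1,0]
Step 2: insert p at [5, 10] -> counters=[1,0,0,0,0,1,0,0,0,1,1]
Step 3: insert u at [5, 9] -> counters=[1,0,0,0,0,2,0,0,0,2,1]
Step 4: insert ijs at [1, 5] -> counters=[1,1,0,0,0,3,0,0,0,2,1]
Step 5: insert f at [6, 8] -> counters=[1,1,0,0,0,3,1,0,1,2,1]
Step 6: insert s at [0, 10] -> counters=[2,1,0,0,0,3,1,0,1,2,2]
Step 7: insert ha at [7, 8] -> counters=[2,1,0,0,0,3,1,1,2,2,2]
Step 8: insert ch at [0, 9] -> counters=[3,1,0,0,0,3,1,1,2,3,2]
Step 9: insert yz at [5, 9] -> counters=[3,1,0,0,0,4,1,1,2,4,2]
Step 10: insert kj at [3, 7] -> counters=[3,1,0,1,0,4,1,2,2,4,2]
Step 11: insert xna at [2, 8] -> counters=[3,1,1,1,0,4,1,2,3,4,2]
Step 12: delete yz at [5, 9] -> counters=[3,1,1,1,0,3,1,2,3,3,2]
Step 13: insert kj at [3, 7] -> counters=[3,1,1,2,0,3,1,3,3,3,2]
Step 14: delete s at [0, 10] -> counters=[2,1,1,2,0,3,1,3,3,3,1]
Step 15: delete ov at [0, 9] -> counters=[1,1,1,2,0,3,1,3,3,2,1]
Step 16: insert ov at [0, 9] -> counters=[2,1,1,2,0,3,1,3,3,3,1]
Query pd: check counters[6]=1 counters[8]=3 -> maybe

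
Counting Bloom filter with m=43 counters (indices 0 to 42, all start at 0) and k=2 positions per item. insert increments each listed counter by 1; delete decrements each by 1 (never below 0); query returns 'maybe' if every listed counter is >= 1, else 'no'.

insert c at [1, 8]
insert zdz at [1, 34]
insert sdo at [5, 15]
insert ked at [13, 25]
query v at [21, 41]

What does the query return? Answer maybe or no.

Step 1: insert c at [1, 8] -> counters=[0,1,0,0,0,0,0,0,1,0,0,0,0,0,0,0,0,0,0,0,0,0,0,0,0,0,0,0,0,0,0,0,0,0,0,0,0,0,0,0,0,0,0]
Step 2: insert zdz at [1, 34] -> counters=[0,2,0,0,0,0,0,0,1,0,0,0,0,0,0,0,0,0,0,0,0,0,0,0,0,0,0,0,0,0,0,0,0,0,1,0,0,0,0,0,0,0,0]
Step 3: insert sdo at [5, 15] -> counters=[0,2,0,0,0,1,0,0,1,0,0,0,0,0,0,1,0,0,0,0,0,0,0,0,0,0,0,0,0,0,0,0,0,0,1,0,0,0,0,0,0,0,0]
Step 4: insert ked at [13, 25] -> counters=[0,2,0,0,0,1,0,0,1,0,0,0,0,1,0,1,0,0,0,0,0,0,0,0,0,1,0,0,0,0,0,0,0,0,1,0,0,0,0,0,0,0,0]
Query v: check counters[21]=0 counters[41]=0 -> no

Answer: no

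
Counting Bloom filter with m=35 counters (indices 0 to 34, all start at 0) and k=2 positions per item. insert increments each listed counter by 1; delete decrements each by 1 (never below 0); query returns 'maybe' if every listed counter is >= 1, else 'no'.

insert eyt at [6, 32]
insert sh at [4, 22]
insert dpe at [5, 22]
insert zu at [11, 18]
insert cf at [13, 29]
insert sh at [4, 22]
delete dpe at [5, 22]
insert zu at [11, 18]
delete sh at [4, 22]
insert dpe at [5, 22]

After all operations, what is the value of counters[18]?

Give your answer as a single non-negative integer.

Answer: 2

Derivation:
Step 1: insert eyt at [6, 32] -> counters=[0,0,0,0,0,0,1,0,0,0,0,0,0,0,0,0,0,0,0,0,0,0,0,0,0,0,0,0,0,0,0,0,1,0,0]
Step 2: insert sh at [4, 22] -> counters=[0,0,0,0,1,0,1,0,0,0,0,0,0,0,0,0,0,0,0,0,0,0,1,0,0,0,0,0,0,0,0,0,1,0,0]
Step 3: insert dpe at [5, 22] -> counters=[0,0,0,0,1,1,1,0,0,0,0,0,0,0,0,0,0,0,0,0,0,0,2,0,0,0,0,0,0,0,0,0,1,0,0]
Step 4: insert zu at [11, 18] -> counters=[0,0,0,0,1,1,1,0,0,0,0,1,0,0,0,0,0,0,1,0,0,0,2,0,0,0,0,0,0,0,0,0,1,0,0]
Step 5: insert cf at [13, 29] -> counters=[0,0,0,0,1,1,1,0,0,0,0,1,0,1,0,0,0,0,1,0,0,0,2,0,0,0,0,0,0,1,0,0,1,0,0]
Step 6: insert sh at [4, 22] -> counters=[0,0,0,0,2,1,1,0,0,0,0,1,0,1,0,0,0,0,1,0,0,0,3,0,0,0,0,0,0,1,0,0,1,0,0]
Step 7: delete dpe at [5, 22] -> counters=[0,0,0,0,2,0,1,0,0,0,0,1,0,1,0,0,0,0,1,0,0,0,2,0,0,0,0,0,0,1,0,0,1,0,0]
Step 8: insert zu at [11, 18] -> counters=[0,0,0,0,2,0,1,0,0,0,0,2,0,1,0,0,0,0,2,0,0,0,2,0,0,0,0,0,0,1,0,0,1,0,0]
Step 9: delete sh at [4, 22] -> counters=[0,0,0,0,1,0,1,0,0,0,0,2,0,1,0,0,0,0,2,0,0,0,1,0,0,0,0,0,0,1,0,0,1,0,0]
Step 10: insert dpe at [5, 22] -> counters=[0,0,0,0,1,1,1,0,0,0,0,2,0,1,0,0,0,0,2,0,0,0,2,0,0,0,0,0,0,1,0,0,1,0,0]
Final counters=[0,0,0,0,1,1,1,0,0,0,0,2,0,1,0,0,0,0,2,0,0,0,2,0,0,0,0,0,0,1,0,0,1,0,0] -> counters[18]=2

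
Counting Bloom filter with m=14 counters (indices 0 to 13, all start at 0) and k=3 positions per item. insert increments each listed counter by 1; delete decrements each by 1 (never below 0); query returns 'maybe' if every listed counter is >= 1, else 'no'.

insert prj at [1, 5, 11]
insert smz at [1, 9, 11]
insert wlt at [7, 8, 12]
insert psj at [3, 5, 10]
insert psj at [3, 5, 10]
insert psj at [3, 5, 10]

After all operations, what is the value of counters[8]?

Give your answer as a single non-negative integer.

Step 1: insert prj at [1, 5, 11] -> counters=[0,1,0,0,0,1,0,0,0,0,0,1,0,0]
Step 2: insert smz at [1, 9, 11] -> counters=[0,2,0,0,0,1,0,0,0,1,0,2,0,0]
Step 3: insert wlt at [7, 8, 12] -> counters=[0,2,0,0,0,1,0,1,1,1,0,2,1,0]
Step 4: insert psj at [3, 5, 10] -> counters=[0,2,0,1,0,2,0,1,1,1,1,2,1,0]
Step 5: insert psj at [3, 5, 10] -> counters=[0,2,0,2,0,3,0,1,1,1,2,2,1,0]
Step 6: insert psj at [3, 5, 10] -> counters=[0,2,0,3,0,4,0,1,1,1,3,2,1,0]
Final counters=[0,2,0,3,0,4,0,1,1,1,3,2,1,0] -> counters[8]=1

Answer: 1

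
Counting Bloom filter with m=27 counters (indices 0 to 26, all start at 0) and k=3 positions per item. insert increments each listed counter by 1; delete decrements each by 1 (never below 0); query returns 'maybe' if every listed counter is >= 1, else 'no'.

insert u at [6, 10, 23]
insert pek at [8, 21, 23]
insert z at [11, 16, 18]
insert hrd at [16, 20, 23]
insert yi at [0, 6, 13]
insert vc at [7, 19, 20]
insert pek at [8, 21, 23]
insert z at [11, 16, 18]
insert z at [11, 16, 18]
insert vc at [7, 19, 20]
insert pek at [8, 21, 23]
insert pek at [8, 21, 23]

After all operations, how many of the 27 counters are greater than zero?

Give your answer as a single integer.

Answer: 13

Derivation:
Step 1: insert u at [6, 10, 23] -> counters=[0,0,0,0,0,0,1,0,0,0,1,0,0,0,0,0,0,0,0,0,0,0,0,1,0,0,0]
Step 2: insert pek at [8, 21, 23] -> counters=[0,0,0,0,0,0,1,0,1,0,1,0,0,0,0,0,0,0,0,0,0,1,0,2,0,0,0]
Step 3: insert z at [11, 16, 18] -> counters=[0,0,0,0,0,0,1,0,1,0,1,1,0,0,0,0,1,0,1,0,0,1,0,2,0,0,0]
Step 4: insert hrd at [16, 20, 23] -> counters=[0,0,0,0,0,0,1,0,1,0,1,1,0,0,0,0,2,0,1,0,1,1,0,3,0,0,0]
Step 5: insert yi at [0, 6, 13] -> counters=[1,0,0,0,0,0,2,0,1,0,1,1,0,1,0,0,2,0,1,0,1,1,0,3,0,0,0]
Step 6: insert vc at [7, 19, 20] -> counters=[1,0,0,0,0,0,2,1,1,0,1,1,0,1,0,0,2,0,1,1,2,1,0,3,0,0,0]
Step 7: insert pek at [8, 21, 23] -> counters=[1,0,0,0,0,0,2,1,2,0,1,1,0,1,0,0,2,0,1,1,2,2,0,4,0,0,0]
Step 8: insert z at [11, 16, 18] -> counters=[1,0,0,0,0,0,2,1,2,0,1,2,0,1,0,0,3,0,2,1,2,2,0,4,0,0,0]
Step 9: insert z at [11, 16, 18] -> counters=[1,0,0,0,0,0,2,1,2,0,1,3,0,1,0,0,4,0,3,1,2,2,0,4,0,0,0]
Step 10: insert vc at [7, 19, 20] -> counters=[1,0,0,0,0,0,2,2,2,0,1,3,0,1,0,0,4,0,3,2,3,2,0,4,0,0,0]
Step 11: insert pek at [8, 21, 23] -> counters=[1,0,0,0,0,0,2,2,3,0,1,3,0,1,0,0,4,0,3,2,3,3,0,5,0,0,0]
Step 12: insert pek at [8, 21, 23] -> counters=[1,0,0,0,0,0,2,2,4,0,1,3,0,1,0,0,4,0,3,2,3,4,0,6,0,0,0]
Final counters=[1,0,0,0,0,0,2,2,4,0,1,3,0,1,0,0,4,0,3,2,3,4,0,6,0,0,0] -> 13 nonzero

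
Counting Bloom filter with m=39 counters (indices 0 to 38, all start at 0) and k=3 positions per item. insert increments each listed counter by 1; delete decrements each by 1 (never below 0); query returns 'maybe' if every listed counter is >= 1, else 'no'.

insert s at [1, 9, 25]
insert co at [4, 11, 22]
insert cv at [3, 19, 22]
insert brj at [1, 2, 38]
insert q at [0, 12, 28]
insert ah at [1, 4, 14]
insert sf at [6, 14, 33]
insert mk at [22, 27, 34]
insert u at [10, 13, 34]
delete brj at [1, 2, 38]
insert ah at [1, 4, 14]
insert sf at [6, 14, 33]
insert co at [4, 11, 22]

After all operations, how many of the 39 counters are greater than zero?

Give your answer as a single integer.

Step 1: insert s at [1, 9, 25] -> counters=[0,1,0,0,0,0,0,0,0,1,0,0,0,0,0,0,0,0,0,0,0,0,0,0,0,1,0,0,0,0,0,0,0,0,0,0,0,0,0]
Step 2: insert co at [4, 11, 22] -> counters=[0,1,0,0,1,0,0,0,0,1,0,1,0,0,0,0,0,0,0,0,0,0,1,0,0,1,0,0,0,0,0,0,0,0,0,0,0,0,0]
Step 3: insert cv at [3, 19, 22] -> counters=[0,1,0,1,1,0,0,0,0,1,0,1,0,0,0,0,0,0,0,1,0,0,2,0,0,1,0,0,0,0,0,0,0,0,0,0,0,0,0]
Step 4: insert brj at [1, 2, 38] -> counters=[0,2,1,1,1,0,0,0,0,1,0,1,0,0,0,0,0,0,0,1,0,0,2,0,0,1,0,0,0,0,0,0,0,0,0,0,0,0,1]
Step 5: insert q at [0, 12, 28] -> counters=[1,2,1,1,1,0,0,0,0,1,0,1,1,0,0,0,0,0,0,1,0,0,2,0,0,1,0,0,1,0,0,0,0,0,0,0,0,0,1]
Step 6: insert ah at [1, 4, 14] -> counters=[1,3,1,1,2,0,0,0,0,1,0,1,1,0,1,0,0,0,0,1,0,0,2,0,0,1,0,0,1,0,0,0,0,0,0,0,0,0,1]
Step 7: insert sf at [6, 14, 33] -> counters=[1,3,1,1,2,0,1,0,0,1,0,1,1,0,2,0,0,0,0,1,0,0,2,0,0,1,0,0,1,0,0,0,0,1,0,0,0,0,1]
Step 8: insert mk at [22, 27, 34] -> counters=[1,3,1,1,2,0,1,0,0,1,0,1,1,0,2,0,0,0,0,1,0,0,3,0,0,1,0,1,1,0,0,0,0,1,1,0,0,0,1]
Step 9: insert u at [10, 13, 34] -> counters=[1,3,1,1,2,0,1,0,0,1,1,1,1,1,2,0,0,0,0,1,0,0,3,0,0,1,0,1,1,0,0,0,0,1,2,0,0,0,1]
Step 10: delete brj at [1, 2, 38] -> counters=[1,2,0,1,2,0,1,0,0,1,1,1,1,1,2,0,0,0,0,1,0,0,3,0,0,1,0,1,1,0,0,0,0,1,2,0,0,0,0]
Step 11: insert ah at [1, 4, 14] -> counters=[1,3,0,1,3,0,1,0,0,1,1,1,1,1,3,0,0,0,0,1,0,0,3,0,0,1,0,1,1,0,0,0,0,1,2,0,0,0,0]
Step 12: insert sf at [6, 14, 33] -> counters=[1,3,0,1,3,0,2,0,0,1,1,1,1,1,4,0,0,0,0,1,0,0,3,0,0,1,0,1,1,0,0,0,0,2,2,0,0,0,0]
Step 13: insert co at [4, 11, 22] -> counters=[1,3,0,1,4,0,2,0,0,1,1,2,1,1,4,0,0,0,0,1,0,0,4,0,0,1,0,1,1,0,0,0,0,2,2,0,0,0,0]
Final counters=[1,3,0,1,4,0,2,0,0,1,1,2,1,1,4,0,0,0,0,1,0,0,4,0,0,1,0,1,1,0,0,0,0,2,2,0,0,0,0] -> 18 nonzero

Answer: 18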